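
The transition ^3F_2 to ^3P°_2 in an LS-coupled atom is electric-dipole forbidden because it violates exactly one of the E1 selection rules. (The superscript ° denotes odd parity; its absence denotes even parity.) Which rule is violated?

Initial level: S=1, L=3, J=2, parity even. Final level: S=1, L=1, J=2, parity odd.
ΔS = 0: S: 1 → 1 — satisfied.
ΔL = 0, ±1 (not L=0↔0): L: 3 → 1, ΔL = -2 — violated.
Parity must change: even → odd — satisfied.
ΔJ = 0, ±1 (not J=0↔0): J: 2 → 2, ΔJ = +0 — satisfied.

the ΔL = 0, ±1 rule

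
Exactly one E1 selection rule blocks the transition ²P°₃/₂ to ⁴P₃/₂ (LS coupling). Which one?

Reading off the term symbols: S 1/2→3/2, L 1→1, J 3/2→3/2, parity odd→even.
ΔS = 0: S: 1/2 → 3/2 — ✗.
ΔL = 0, ±1 (not L=0↔0): L: 1 → 1, ΔL = +0 — ✓.
Parity must change: odd → even — ✓.
ΔJ = 0, ±1 (not J=0↔0): J: 3/2 → 3/2, ΔJ = +0 — ✓.

the ΔS = 0 rule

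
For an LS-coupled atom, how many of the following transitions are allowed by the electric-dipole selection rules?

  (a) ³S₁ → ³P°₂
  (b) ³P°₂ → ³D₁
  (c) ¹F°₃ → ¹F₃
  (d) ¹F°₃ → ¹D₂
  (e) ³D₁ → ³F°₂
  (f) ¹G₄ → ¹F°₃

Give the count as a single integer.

(a) allowed
(b) allowed
(c) allowed
(d) allowed
(e) allowed
(f) allowed
Total allowed: 6 of 6.

6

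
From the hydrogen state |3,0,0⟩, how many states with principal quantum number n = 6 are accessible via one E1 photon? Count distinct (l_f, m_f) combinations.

3

E1 requires Δl = ±1, so l_f ∈ {-1, 1}; with 0 ≤ l_f ≤ n_f−1 = 5, the allowed l_f values are {1}.
For l_f = 1: m_f ∈ {m_i−1, m_i, m_i+1} ∩ [−1, 1] = {-1, 0, 1} → 3 states.
Total: 3.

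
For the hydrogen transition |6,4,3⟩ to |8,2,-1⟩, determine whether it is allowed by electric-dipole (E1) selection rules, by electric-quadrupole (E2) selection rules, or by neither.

Δl = 2 − 4 = -2; l_i + l_f = 6.
Δm_l = -4.
E1 (Δl = ±1, |Δm_l| ≤ 1): not satisfied.
E2 (Δl = 0,±2, l_i+l_f ≥ 2, |Δm_l| ≤ 2): not satisfied.

neither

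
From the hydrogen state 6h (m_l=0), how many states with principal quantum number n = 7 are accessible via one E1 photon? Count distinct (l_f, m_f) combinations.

E1 requires Δl = ±1, so l_f ∈ {4, 6}; with 0 ≤ l_f ≤ n_f−1 = 6, the allowed l_f values are {4, 6}.
For l_f = 4: m_f ∈ {m_i−1, m_i, m_i+1} ∩ [−4, 4] = {-1, 0, 1} → 3 states.
For l_f = 6: m_f ∈ {m_i−1, m_i, m_i+1} ∩ [−6, 6] = {-1, 0, 1} → 3 states.
Total: 6.

6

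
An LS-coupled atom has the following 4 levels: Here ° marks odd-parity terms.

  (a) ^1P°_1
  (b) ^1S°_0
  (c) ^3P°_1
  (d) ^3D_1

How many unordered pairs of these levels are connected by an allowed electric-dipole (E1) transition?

1

(a)–(b): forbidden (parity).
(a)–(c): forbidden (parity, ΔS).
(a)–(d): forbidden (ΔS).
(b)–(c): forbidden (parity, ΔS).
(b)–(d): forbidden (ΔS, ΔL).
(c)–(d): allowed.
Allowed pairs: 1 of 6.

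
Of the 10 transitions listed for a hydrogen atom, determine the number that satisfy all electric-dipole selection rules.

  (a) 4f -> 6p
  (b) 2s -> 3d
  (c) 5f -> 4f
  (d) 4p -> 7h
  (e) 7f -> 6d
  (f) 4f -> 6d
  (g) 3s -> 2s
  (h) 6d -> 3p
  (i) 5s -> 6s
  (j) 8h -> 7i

(a) forbidden — Δl = -2 (E1 requires Δl = ±1)
(b) forbidden — Δl = +2 (E1 requires Δl = ±1)
(c) forbidden — Δl = +0 (E1 requires Δl = ±1)
(d) forbidden — Δl = +4 (E1 requires Δl = ±1)
(e) allowed
(f) allowed
(g) forbidden — Δl = +0 (E1 requires Δl = ±1)
(h) allowed
(i) forbidden — Δl = +0 (E1 requires Δl = ±1)
(j) allowed
Total allowed: 4 of 10.

4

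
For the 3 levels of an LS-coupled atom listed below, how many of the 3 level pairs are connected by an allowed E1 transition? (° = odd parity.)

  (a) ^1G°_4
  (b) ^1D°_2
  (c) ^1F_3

(a)–(b): forbidden (parity, ΔL, ΔJ).
(a)–(c): allowed.
(b)–(c): allowed.
Allowed pairs: 2 of 3.

2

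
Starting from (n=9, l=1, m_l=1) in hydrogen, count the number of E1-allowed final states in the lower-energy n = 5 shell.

4

E1 requires Δl = ±1, so l_f ∈ {0, 2}; with 0 ≤ l_f ≤ n_f−1 = 4, the allowed l_f values are {0, 2}.
For l_f = 0: m_f ∈ {m_i−1, m_i, m_i+1} ∩ [−0, 0] = {0} → 1 state.
For l_f = 2: m_f ∈ {m_i−1, m_i, m_i+1} ∩ [−2, 2] = {0, 1, 2} → 3 states.
Total: 4.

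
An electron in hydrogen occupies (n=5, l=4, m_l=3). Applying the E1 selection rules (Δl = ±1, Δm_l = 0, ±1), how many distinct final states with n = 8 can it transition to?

5

E1 requires Δl = ±1, so l_f ∈ {3, 5}; with 0 ≤ l_f ≤ n_f−1 = 7, the allowed l_f values are {3, 5}.
For l_f = 3: m_f ∈ {m_i−1, m_i, m_i+1} ∩ [−3, 3] = {2, 3} → 2 states.
For l_f = 5: m_f ∈ {m_i−1, m_i, m_i+1} ∩ [−5, 5] = {2, 3, 4} → 3 states.
Total: 5.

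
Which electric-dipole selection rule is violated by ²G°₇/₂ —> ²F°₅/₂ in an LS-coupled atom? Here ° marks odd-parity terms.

Parity must change: odd → odd — fails.
ΔS = 0: S: 1/2 → 1/2 — passes.
ΔL = 0, ±1 (not L=0↔0): L: 4 → 3, ΔL = -1 — passes.
ΔJ = 0, ±1 (not J=0↔0): J: 7/2 → 5/2, ΔJ = -1 — passes.

parity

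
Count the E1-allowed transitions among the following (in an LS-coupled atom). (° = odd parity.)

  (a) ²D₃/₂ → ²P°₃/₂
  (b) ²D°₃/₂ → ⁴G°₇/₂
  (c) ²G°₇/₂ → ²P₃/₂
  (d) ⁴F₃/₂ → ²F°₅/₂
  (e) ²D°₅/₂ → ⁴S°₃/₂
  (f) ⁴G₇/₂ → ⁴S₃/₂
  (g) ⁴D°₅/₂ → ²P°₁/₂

1

(a) allowed
(b) forbidden (parity, ΔS, ΔL, ΔJ fail)
(c) forbidden (ΔL, ΔJ fail)
(d) forbidden (ΔS fails)
(e) forbidden (parity, ΔS, ΔL fail)
(f) forbidden (parity, ΔL, ΔJ fail)
(g) forbidden (parity, ΔS, ΔJ fail)
Total allowed: 1 of 7.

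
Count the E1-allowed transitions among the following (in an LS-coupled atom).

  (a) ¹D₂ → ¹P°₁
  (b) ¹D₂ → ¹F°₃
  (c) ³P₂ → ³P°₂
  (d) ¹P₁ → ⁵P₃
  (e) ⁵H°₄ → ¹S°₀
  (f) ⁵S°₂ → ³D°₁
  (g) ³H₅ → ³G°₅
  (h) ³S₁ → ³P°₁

(a) allowed
(b) allowed
(c) allowed
(d) forbidden (parity, ΔS, ΔJ fail)
(e) forbidden (parity, ΔS, ΔL, ΔJ fail)
(f) forbidden (parity, ΔS, ΔL fail)
(g) allowed
(h) allowed
Total allowed: 5 of 8.

5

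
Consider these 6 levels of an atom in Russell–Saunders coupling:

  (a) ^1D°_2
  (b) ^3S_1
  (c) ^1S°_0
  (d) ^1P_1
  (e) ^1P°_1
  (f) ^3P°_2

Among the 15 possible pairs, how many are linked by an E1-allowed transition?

4

(a)–(b): forbidden (ΔS, ΔL).
(a)–(c): forbidden (parity, ΔL, ΔJ).
(a)–(d): allowed.
(a)–(e): forbidden (parity).
(a)–(f): forbidden (parity, ΔS).
(b)–(c): forbidden (ΔS, ΔL).
(b)–(d): forbidden (parity, ΔS).
(b)–(e): forbidden (ΔS).
(b)–(f): allowed.
(c)–(d): allowed.
(c)–(e): forbidden (parity).
(c)–(f): forbidden (parity, ΔS, ΔJ).
(d)–(e): allowed.
(d)–(f): forbidden (ΔS).
(e)–(f): forbidden (parity, ΔS).
Allowed pairs: 4 of 15.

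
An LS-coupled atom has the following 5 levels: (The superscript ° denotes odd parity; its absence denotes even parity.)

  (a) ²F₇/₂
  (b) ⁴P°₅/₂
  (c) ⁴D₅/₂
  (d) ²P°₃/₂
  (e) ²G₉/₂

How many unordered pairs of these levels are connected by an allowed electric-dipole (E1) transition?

(a)–(b): forbidden (ΔS, ΔL).
(a)–(c): forbidden (parity, ΔS).
(a)–(d): forbidden (ΔL, ΔJ).
(a)–(e): forbidden (parity).
(b)–(c): allowed.
(b)–(d): forbidden (parity, ΔS).
(b)–(e): forbidden (ΔS, ΔL, ΔJ).
(c)–(d): forbidden (ΔS).
(c)–(e): forbidden (parity, ΔS, ΔL, ΔJ).
(d)–(e): forbidden (ΔL, ΔJ).
Allowed pairs: 1 of 10.

1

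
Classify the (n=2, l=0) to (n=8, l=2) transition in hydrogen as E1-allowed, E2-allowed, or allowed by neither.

E2

Δl = 2 − 0 = +2; l_i + l_f = 2.
E1 (Δl = ±1): not satisfied.
E2 (Δl = 0,±2, l_i+l_f ≥ 2): satisfied.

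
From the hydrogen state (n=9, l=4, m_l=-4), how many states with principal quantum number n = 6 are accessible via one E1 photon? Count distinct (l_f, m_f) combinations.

E1 requires Δl = ±1, so l_f ∈ {3, 5}; with 0 ≤ l_f ≤ n_f−1 = 5, the allowed l_f values are {3, 5}.
For l_f = 3: m_f ∈ {m_i−1, m_i, m_i+1} ∩ [−3, 3] = {-3} → 1 state.
For l_f = 5: m_f ∈ {m_i−1, m_i, m_i+1} ∩ [−5, 5] = {-5, -4, -3} → 3 states.
Total: 4.

4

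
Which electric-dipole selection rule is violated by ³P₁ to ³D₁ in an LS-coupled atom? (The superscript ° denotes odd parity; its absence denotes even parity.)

parity

Parity must change: even → even — violated.
ΔS = 0: S: 1 → 1 — satisfied.
ΔL = 0, ±1 (not L=0↔0): L: 1 → 2, ΔL = +1 — satisfied.
ΔJ = 0, ±1 (not J=0↔0): J: 1 → 1, ΔJ = +0 — satisfied.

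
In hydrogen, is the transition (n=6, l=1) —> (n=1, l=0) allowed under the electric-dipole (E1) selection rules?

Δl = 0 − 1 = -1; the E1 rule Δl = ±1 is passes.
All E1 selection rules are satisfied.

allowed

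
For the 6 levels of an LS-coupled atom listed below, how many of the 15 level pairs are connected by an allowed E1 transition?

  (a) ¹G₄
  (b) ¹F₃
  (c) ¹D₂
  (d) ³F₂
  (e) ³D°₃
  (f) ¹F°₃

(a)–(b): forbidden (parity).
(a)–(c): forbidden (parity, ΔL, ΔJ).
(a)–(d): forbidden (parity, ΔS, ΔJ).
(a)–(e): forbidden (ΔS, ΔL).
(a)–(f): allowed.
(b)–(c): forbidden (parity).
(b)–(d): forbidden (parity, ΔS).
(b)–(e): forbidden (ΔS).
(b)–(f): allowed.
(c)–(d): forbidden (parity, ΔS).
(c)–(e): forbidden (ΔS).
(c)–(f): allowed.
(d)–(e): allowed.
(d)–(f): forbidden (ΔS).
(e)–(f): forbidden (parity, ΔS).
Allowed pairs: 4 of 15.

4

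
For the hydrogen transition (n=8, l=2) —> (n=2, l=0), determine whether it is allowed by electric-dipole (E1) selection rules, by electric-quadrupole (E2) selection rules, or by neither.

Δl = 0 − 2 = -2; l_i + l_f = 2.
E1 (Δl = ±1): not satisfied.
E2 (Δl = 0,±2, l_i+l_f ≥ 2): satisfied.

E2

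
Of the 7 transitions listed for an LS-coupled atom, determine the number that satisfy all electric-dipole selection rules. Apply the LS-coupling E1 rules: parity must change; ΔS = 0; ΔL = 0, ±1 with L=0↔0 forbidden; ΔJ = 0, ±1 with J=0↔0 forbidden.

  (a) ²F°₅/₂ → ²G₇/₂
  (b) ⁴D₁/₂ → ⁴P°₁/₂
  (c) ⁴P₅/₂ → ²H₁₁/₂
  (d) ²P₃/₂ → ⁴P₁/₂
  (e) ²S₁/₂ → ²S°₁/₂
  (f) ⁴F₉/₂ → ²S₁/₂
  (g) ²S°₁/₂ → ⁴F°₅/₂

2

(a) allowed
(b) allowed
(c) forbidden (parity, ΔS, ΔL, ΔJ fail)
(d) forbidden (parity, ΔS fail)
(e) forbidden (ΔL fails)
(f) forbidden (parity, ΔS, ΔL, ΔJ fail)
(g) forbidden (parity, ΔS, ΔL, ΔJ fail)
Total allowed: 2 of 7.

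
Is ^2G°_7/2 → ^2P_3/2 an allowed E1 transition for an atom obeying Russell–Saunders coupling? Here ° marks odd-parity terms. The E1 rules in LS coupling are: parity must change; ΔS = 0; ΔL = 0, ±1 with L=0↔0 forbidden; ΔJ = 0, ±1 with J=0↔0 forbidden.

forbidden

Parity must change: odd → even — ok.
ΔS = 0: S: 1/2 → 1/2 — ok.
ΔL = 0, ±1 (not L=0↔0): L: 4 → 1, ΔL = -3 — fails.
ΔJ = 0, ±1 (not J=0↔0): J: 7/2 → 3/2, ΔJ = -2 — fails.
Rule(s) violated: ΔL, ΔJ.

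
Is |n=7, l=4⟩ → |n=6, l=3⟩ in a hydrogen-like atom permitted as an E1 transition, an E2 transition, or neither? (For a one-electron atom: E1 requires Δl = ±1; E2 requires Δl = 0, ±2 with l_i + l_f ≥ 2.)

E1

Δl = 3 − 4 = -1; l_i + l_f = 7.
E1 (Δl = ±1): satisfied.
E2 (Δl = 0,±2, l_i+l_f ≥ 2): not satisfied.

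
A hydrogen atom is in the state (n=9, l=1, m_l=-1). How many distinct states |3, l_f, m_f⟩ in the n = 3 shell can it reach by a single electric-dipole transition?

4

E1 requires Δl = ±1, so l_f ∈ {0, 2}; with 0 ≤ l_f ≤ n_f−1 = 2, the allowed l_f values are {0, 2}.
For l_f = 0: m_f ∈ {m_i−1, m_i, m_i+1} ∩ [−0, 0] = {0} → 1 state.
For l_f = 2: m_f ∈ {m_i−1, m_i, m_i+1} ∩ [−2, 2] = {-2, -1, 0} → 3 states.
Total: 4.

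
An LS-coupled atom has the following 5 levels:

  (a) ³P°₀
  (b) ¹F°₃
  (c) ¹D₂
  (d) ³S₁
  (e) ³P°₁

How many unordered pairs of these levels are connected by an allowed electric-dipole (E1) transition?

3

(a)–(b): forbidden (parity, ΔS, ΔL, ΔJ).
(a)–(c): forbidden (ΔS, ΔJ).
(a)–(d): allowed.
(a)–(e): forbidden (parity).
(b)–(c): allowed.
(b)–(d): forbidden (ΔS, ΔL, ΔJ).
(b)–(e): forbidden (parity, ΔS, ΔL, ΔJ).
(c)–(d): forbidden (parity, ΔS, ΔL).
(c)–(e): forbidden (ΔS).
(d)–(e): allowed.
Allowed pairs: 3 of 10.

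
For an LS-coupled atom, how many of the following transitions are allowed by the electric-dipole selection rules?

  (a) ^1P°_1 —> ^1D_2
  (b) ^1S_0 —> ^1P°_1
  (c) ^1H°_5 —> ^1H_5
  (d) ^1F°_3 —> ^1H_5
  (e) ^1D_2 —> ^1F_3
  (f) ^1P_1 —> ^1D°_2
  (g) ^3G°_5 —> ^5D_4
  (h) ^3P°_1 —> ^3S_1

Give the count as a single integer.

(a) allowed
(b) allowed
(c) allowed
(d) forbidden (ΔL, ΔJ fail)
(e) forbidden (parity fails)
(f) allowed
(g) forbidden (ΔS, ΔL fail)
(h) allowed
Total allowed: 5 of 8.

5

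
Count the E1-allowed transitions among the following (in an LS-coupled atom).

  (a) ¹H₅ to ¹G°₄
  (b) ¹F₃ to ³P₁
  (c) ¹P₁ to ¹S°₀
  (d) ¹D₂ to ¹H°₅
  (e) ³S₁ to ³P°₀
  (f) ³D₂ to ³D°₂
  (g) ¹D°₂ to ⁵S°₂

4

(a) allowed
(b) forbidden (parity, ΔS, ΔL, ΔJ fail)
(c) allowed
(d) forbidden (ΔL, ΔJ fail)
(e) allowed
(f) allowed
(g) forbidden (parity, ΔS, ΔL fail)
Total allowed: 4 of 7.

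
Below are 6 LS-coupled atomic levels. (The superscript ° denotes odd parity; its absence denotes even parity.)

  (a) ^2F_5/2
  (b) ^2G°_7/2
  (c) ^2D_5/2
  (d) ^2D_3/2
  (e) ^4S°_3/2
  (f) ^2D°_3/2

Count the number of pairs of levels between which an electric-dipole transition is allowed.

(a)–(b): allowed.
(a)–(c): forbidden (parity).
(a)–(d): forbidden (parity).
(a)–(e): forbidden (ΔS, ΔL).
(a)–(f): allowed.
(b)–(c): forbidden (ΔL).
(b)–(d): forbidden (ΔL, ΔJ).
(b)–(e): forbidden (parity, ΔS, ΔL, ΔJ).
(b)–(f): forbidden (parity, ΔL, ΔJ).
(c)–(d): forbidden (parity).
(c)–(e): forbidden (ΔS, ΔL).
(c)–(f): allowed.
(d)–(e): forbidden (ΔS, ΔL).
(d)–(f): allowed.
(e)–(f): forbidden (parity, ΔS, ΔL).
Allowed pairs: 4 of 15.

4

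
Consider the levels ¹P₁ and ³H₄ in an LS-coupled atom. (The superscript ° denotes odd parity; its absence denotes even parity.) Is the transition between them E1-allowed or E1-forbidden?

Parity must change: even → even — ✗.
ΔS = 0: S: 0 → 1 — ✗.
ΔL = 0, ±1 (not L=0↔0): L: 1 → 5, ΔL = +4 — ✗.
ΔJ = 0, ±1 (not J=0↔0): J: 1 → 4, ΔJ = +3 — ✗.
Rule(s) violated: parity, ΔS, ΔL, ΔJ.

forbidden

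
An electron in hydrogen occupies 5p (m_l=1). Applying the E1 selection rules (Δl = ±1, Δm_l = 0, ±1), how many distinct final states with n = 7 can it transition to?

E1 requires Δl = ±1, so l_f ∈ {0, 2}; with 0 ≤ l_f ≤ n_f−1 = 6, the allowed l_f values are {0, 2}.
For l_f = 0: m_f ∈ {m_i−1, m_i, m_i+1} ∩ [−0, 0] = {0} → 1 state.
For l_f = 2: m_f ∈ {m_i−1, m_i, m_i+1} ∩ [−2, 2] = {0, 1, 2} → 3 states.
Total: 4.

4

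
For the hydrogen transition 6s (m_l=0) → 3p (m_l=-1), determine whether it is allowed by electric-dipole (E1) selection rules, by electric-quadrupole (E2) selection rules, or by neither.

E1

Δl = 1 − 0 = +1; l_i + l_f = 1.
Δm_l = -1.
E1 (Δl = ±1, |Δm_l| ≤ 1): satisfied.
E2 (Δl = 0,±2, l_i+l_f ≥ 2, |Δm_l| ≤ 2): not satisfied.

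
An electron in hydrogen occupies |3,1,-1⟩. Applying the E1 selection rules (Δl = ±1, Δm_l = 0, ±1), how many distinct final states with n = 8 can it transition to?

4

E1 requires Δl = ±1, so l_f ∈ {0, 2}; with 0 ≤ l_f ≤ n_f−1 = 7, the allowed l_f values are {0, 2}.
For l_f = 0: m_f ∈ {m_i−1, m_i, m_i+1} ∩ [−0, 0] = {0} → 1 state.
For l_f = 2: m_f ∈ {m_i−1, m_i, m_i+1} ∩ [−2, 2] = {-2, -1, 0} → 3 states.
Total: 4.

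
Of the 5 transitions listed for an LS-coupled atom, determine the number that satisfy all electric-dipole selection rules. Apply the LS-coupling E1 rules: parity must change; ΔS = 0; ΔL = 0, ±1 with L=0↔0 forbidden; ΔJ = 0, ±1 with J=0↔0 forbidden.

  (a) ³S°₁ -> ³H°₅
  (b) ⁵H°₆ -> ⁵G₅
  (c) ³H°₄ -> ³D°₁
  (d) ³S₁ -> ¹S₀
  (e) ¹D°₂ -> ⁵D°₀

(a) forbidden (parity, ΔL, ΔJ fail)
(b) allowed
(c) forbidden (parity, ΔL, ΔJ fail)
(d) forbidden (parity, ΔS, ΔL fail)
(e) forbidden (parity, ΔS, ΔJ fail)
Total allowed: 1 of 5.

1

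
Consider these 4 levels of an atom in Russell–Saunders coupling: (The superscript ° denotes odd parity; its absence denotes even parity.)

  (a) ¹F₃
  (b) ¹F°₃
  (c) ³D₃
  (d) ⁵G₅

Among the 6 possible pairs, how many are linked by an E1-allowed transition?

1

(a)–(b): allowed.
(a)–(c): forbidden (parity, ΔS).
(a)–(d): forbidden (parity, ΔS, ΔJ).
(b)–(c): forbidden (ΔS).
(b)–(d): forbidden (ΔS, ΔJ).
(c)–(d): forbidden (parity, ΔS, ΔL, ΔJ).
Allowed pairs: 1 of 6.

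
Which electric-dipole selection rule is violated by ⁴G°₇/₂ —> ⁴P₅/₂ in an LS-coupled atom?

Reading off the term symbols: S 3/2→3/2, L 4→1, J 7/2→5/2, parity odd→even.
Parity must change: odd → even — ok.
ΔS = 0: S: 3/2 → 3/2 — ok.
ΔL = 0, ±1 (not L=0↔0): L: 4 → 1, ΔL = -3 — fails.
ΔJ = 0, ±1 (not J=0↔0): J: 7/2 → 5/2, ΔJ = -1 — ok.

the ΔL = 0, ±1 rule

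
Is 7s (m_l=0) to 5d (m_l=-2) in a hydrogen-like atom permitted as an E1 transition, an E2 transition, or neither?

Δl = 2 − 0 = +2; l_i + l_f = 2.
Δm_l = -2.
E1 (Δl = ±1, |Δm_l| ≤ 1): not satisfied.
E2 (Δl = 0,±2, l_i+l_f ≥ 2, |Δm_l| ≤ 2): satisfied.

E2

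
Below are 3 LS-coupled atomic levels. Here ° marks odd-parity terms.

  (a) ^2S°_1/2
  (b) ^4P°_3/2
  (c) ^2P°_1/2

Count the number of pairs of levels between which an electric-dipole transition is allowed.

(a)–(b): forbidden (parity, ΔS).
(a)–(c): forbidden (parity).
(b)–(c): forbidden (parity, ΔS).
Allowed pairs: 0 of 3.

0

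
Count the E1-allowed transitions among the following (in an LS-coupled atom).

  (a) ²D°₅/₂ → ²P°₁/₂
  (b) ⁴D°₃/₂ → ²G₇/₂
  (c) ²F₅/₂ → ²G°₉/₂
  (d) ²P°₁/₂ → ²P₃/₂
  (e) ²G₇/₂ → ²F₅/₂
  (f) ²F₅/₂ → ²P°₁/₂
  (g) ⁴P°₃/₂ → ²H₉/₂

1

(a) forbidden (parity, ΔJ fail)
(b) forbidden (ΔS, ΔL, ΔJ fail)
(c) forbidden (ΔJ fails)
(d) allowed
(e) forbidden (parity fails)
(f) forbidden (ΔL, ΔJ fail)
(g) forbidden (ΔS, ΔL, ΔJ fail)
Total allowed: 1 of 7.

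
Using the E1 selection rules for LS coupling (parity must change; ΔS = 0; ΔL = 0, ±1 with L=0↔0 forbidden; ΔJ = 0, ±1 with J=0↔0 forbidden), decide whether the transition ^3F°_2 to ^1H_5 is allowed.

Parity must change: odd → even — passes.
ΔS = 0: S: 1 → 0 — fails.
ΔL = 0, ±1 (not L=0↔0): L: 3 → 5, ΔL = +2 — fails.
ΔJ = 0, ±1 (not J=0↔0): J: 2 → 5, ΔJ = +3 — fails.
Rule(s) violated: ΔS, ΔL, ΔJ.

forbidden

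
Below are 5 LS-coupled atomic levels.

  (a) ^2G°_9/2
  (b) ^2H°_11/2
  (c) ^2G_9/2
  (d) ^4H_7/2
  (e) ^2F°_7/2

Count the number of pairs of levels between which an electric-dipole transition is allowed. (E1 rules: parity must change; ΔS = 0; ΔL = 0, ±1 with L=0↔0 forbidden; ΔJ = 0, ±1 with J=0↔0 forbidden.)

3

(a)–(b): forbidden (parity).
(a)–(c): allowed.
(a)–(d): forbidden (ΔS).
(a)–(e): forbidden (parity).
(b)–(c): allowed.
(b)–(d): forbidden (ΔS, ΔJ).
(b)–(e): forbidden (parity, ΔL, ΔJ).
(c)–(d): forbidden (parity, ΔS).
(c)–(e): allowed.
(d)–(e): forbidden (ΔS, ΔL).
Allowed pairs: 3 of 10.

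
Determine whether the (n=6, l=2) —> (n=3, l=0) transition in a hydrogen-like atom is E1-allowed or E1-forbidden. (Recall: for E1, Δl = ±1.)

forbidden

Initial l = 2, final l = 0, so Δl = -2. E1 requires Δl = ±1: violated.
The transition is electric-dipole forbidden.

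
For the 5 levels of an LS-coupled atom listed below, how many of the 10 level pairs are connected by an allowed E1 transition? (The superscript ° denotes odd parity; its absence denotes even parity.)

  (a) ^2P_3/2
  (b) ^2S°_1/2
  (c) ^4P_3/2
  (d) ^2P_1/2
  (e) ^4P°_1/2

(a)–(b): allowed.
(a)–(c): forbidden (parity, ΔS).
(a)–(d): forbidden (parity).
(a)–(e): forbidden (ΔS).
(b)–(c): forbidden (ΔS).
(b)–(d): allowed.
(b)–(e): forbidden (parity, ΔS).
(c)–(d): forbidden (parity, ΔS).
(c)–(e): allowed.
(d)–(e): forbidden (ΔS).
Allowed pairs: 3 of 10.

3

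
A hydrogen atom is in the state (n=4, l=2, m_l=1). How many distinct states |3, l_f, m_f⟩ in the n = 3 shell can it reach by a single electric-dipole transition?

E1 requires Δl = ±1, so l_f ∈ {1, 3}; with 0 ≤ l_f ≤ n_f−1 = 2, the allowed l_f values are {1}.
For l_f = 1: m_f ∈ {m_i−1, m_i, m_i+1} ∩ [−1, 1] = {0, 1} → 2 states.
Total: 2.

2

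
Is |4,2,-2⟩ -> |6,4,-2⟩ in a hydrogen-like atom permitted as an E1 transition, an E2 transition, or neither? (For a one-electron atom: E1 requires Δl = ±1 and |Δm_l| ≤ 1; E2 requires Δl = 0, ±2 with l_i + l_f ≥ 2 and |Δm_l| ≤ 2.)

E2

Δl = 4 − 2 = +2; l_i + l_f = 6.
Δm_l = +0.
E1 (Δl = ±1, |Δm_l| ≤ 1): not satisfied.
E2 (Δl = 0,±2, l_i+l_f ≥ 2, |Δm_l| ≤ 2): satisfied.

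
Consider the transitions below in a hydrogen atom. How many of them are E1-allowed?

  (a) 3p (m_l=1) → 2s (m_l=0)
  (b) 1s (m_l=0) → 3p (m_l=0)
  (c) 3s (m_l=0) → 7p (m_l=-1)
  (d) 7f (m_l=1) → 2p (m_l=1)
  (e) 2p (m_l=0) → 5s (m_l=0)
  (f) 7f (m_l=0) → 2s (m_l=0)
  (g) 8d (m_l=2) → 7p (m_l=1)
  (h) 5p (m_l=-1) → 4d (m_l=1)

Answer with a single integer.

(a) allowed
(b) allowed
(c) allowed
(d) forbidden — Δl = -2 (E1 requires Δl = ±1)
(e) allowed
(f) forbidden — Δl = -3 (E1 requires Δl = ±1)
(g) allowed
(h) forbidden — Δm_l = +2 (E1 requires Δm_l = 0, ±1)
Total allowed: 5 of 8.

5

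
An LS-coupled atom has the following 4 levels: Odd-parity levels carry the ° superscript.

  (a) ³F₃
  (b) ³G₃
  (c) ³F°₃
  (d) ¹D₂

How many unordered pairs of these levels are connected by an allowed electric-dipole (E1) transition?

(a)–(b): forbidden (parity).
(a)–(c): allowed.
(a)–(d): forbidden (parity, ΔS).
(b)–(c): allowed.
(b)–(d): forbidden (parity, ΔS, ΔL).
(c)–(d): forbidden (ΔS).
Allowed pairs: 2 of 6.

2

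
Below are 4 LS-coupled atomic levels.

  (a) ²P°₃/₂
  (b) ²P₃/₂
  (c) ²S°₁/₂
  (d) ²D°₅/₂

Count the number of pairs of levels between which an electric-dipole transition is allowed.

(a)–(b): allowed.
(a)–(c): forbidden (parity).
(a)–(d): forbidden (parity).
(b)–(c): allowed.
(b)–(d): allowed.
(c)–(d): forbidden (parity, ΔL, ΔJ).
Allowed pairs: 3 of 6.

3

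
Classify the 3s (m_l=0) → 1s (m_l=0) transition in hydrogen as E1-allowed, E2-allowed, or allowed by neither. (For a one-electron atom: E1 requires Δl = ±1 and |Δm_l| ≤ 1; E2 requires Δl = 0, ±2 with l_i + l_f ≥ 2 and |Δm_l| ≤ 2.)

Δl = 0 − 0 = +0; l_i + l_f = 0.
Δm_l = +0.
E1 (Δl = ±1, |Δm_l| ≤ 1): not satisfied.
E2 (Δl = 0,±2, l_i+l_f ≥ 2, |Δm_l| ≤ 2): not satisfied.

neither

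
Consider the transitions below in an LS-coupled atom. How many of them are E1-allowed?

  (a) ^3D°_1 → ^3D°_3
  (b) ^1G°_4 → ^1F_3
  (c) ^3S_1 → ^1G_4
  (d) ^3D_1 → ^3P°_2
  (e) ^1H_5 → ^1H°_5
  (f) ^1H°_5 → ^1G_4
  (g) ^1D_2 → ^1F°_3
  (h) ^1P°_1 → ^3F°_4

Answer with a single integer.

(a) forbidden (parity, ΔJ fail)
(b) allowed
(c) forbidden (parity, ΔS, ΔL, ΔJ fail)
(d) allowed
(e) allowed
(f) allowed
(g) allowed
(h) forbidden (parity, ΔS, ΔL, ΔJ fail)
Total allowed: 5 of 8.

5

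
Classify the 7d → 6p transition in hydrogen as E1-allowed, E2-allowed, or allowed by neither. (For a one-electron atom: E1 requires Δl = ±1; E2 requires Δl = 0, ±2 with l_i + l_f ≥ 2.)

E1

Δl = 1 − 2 = -1; l_i + l_f = 3.
E1 (Δl = ±1): satisfied.
E2 (Δl = 0,±2, l_i+l_f ≥ 2): not satisfied.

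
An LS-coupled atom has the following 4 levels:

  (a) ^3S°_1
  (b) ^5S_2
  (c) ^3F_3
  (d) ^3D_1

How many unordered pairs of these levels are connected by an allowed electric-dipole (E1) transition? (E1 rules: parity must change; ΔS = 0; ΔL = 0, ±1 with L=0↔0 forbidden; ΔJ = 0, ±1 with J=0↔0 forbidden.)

(a)–(b): forbidden (ΔS, ΔL).
(a)–(c): forbidden (ΔL, ΔJ).
(a)–(d): forbidden (ΔL).
(b)–(c): forbidden (parity, ΔS, ΔL).
(b)–(d): forbidden (parity, ΔS, ΔL).
(c)–(d): forbidden (parity, ΔJ).
Allowed pairs: 0 of 6.

0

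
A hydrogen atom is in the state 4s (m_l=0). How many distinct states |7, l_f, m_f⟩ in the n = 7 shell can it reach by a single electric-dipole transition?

E1 requires Δl = ±1, so l_f ∈ {-1, 1}; with 0 ≤ l_f ≤ n_f−1 = 6, the allowed l_f values are {1}.
For l_f = 1: m_f ∈ {m_i−1, m_i, m_i+1} ∩ [−1, 1] = {-1, 0, 1} → 3 states.
Total: 3.

3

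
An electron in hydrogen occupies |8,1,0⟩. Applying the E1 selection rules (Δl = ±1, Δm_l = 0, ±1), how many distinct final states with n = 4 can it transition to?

E1 requires Δl = ±1, so l_f ∈ {0, 2}; with 0 ≤ l_f ≤ n_f−1 = 3, the allowed l_f values are {0, 2}.
For l_f = 0: m_f ∈ {m_i−1, m_i, m_i+1} ∩ [−0, 0] = {0} → 1 state.
For l_f = 2: m_f ∈ {m_i−1, m_i, m_i+1} ∩ [−2, 2] = {-1, 0, 1} → 3 states.
Total: 4.

4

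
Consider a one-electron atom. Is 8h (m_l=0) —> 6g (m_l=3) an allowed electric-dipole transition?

l: 5 → 4 (Δl = -1). Δl = ±1 ok.
Δm_l = 3 − (0) = +3. E1 requires Δm_l = 0, ±1: fails.
The transition is electric-dipole forbidden.

forbidden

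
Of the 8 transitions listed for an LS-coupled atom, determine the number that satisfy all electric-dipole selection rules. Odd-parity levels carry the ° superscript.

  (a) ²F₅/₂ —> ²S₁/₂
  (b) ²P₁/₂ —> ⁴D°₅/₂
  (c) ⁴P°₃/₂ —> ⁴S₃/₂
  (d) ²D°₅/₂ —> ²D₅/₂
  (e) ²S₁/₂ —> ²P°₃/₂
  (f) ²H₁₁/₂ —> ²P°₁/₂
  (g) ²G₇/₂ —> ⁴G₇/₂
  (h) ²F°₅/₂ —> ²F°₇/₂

(a) forbidden (parity, ΔL, ΔJ fail)
(b) forbidden (ΔS, ΔJ fail)
(c) allowed
(d) allowed
(e) allowed
(f) forbidden (ΔL, ΔJ fail)
(g) forbidden (parity, ΔS fail)
(h) forbidden (parity fails)
Total allowed: 3 of 8.

3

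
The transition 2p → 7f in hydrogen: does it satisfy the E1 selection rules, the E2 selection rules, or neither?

Δl = 3 − 1 = +2; l_i + l_f = 4.
E1 (Δl = ±1): not satisfied.
E2 (Δl = 0,±2, l_i+l_f ≥ 2): satisfied.

E2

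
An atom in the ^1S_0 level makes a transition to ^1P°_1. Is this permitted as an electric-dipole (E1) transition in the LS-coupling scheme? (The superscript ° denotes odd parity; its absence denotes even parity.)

allowed

Reading off the term symbols: S 0→0, L 0→1, J 0→1, parity even→odd.
Parity must change: even → odd — ✓.
ΔS = 0: S: 0 → 0 — ✓.
ΔL = 0, ±1 (not L=0↔0): L: 0 → 1, ΔL = +1 — ✓.
ΔJ = 0, ±1 (not J=0↔0): J: 0 → 1, ΔJ = +1 — ✓.
All four E1 rules are satisfied.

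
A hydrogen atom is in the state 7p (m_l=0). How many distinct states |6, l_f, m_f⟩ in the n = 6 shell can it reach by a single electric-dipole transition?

4

E1 requires Δl = ±1, so l_f ∈ {0, 2}; with 0 ≤ l_f ≤ n_f−1 = 5, the allowed l_f values are {0, 2}.
For l_f = 0: m_f ∈ {m_i−1, m_i, m_i+1} ∩ [−0, 0] = {0} → 1 state.
For l_f = 2: m_f ∈ {m_i−1, m_i, m_i+1} ∩ [−2, 2] = {-1, 0, 1} → 3 states.
Total: 4.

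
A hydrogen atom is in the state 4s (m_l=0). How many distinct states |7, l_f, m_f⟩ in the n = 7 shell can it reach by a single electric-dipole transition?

3

E1 requires Δl = ±1, so l_f ∈ {-1, 1}; with 0 ≤ l_f ≤ n_f−1 = 6, the allowed l_f values are {1}.
For l_f = 1: m_f ∈ {m_i−1, m_i, m_i+1} ∩ [−1, 1] = {-1, 0, 1} → 3 states.
Total: 3.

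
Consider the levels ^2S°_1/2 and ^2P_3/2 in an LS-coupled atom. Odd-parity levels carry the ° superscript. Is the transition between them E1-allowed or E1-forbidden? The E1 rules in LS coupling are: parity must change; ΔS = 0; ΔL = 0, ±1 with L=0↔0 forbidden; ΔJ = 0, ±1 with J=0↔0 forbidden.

allowed

Initial level: S=1/2, L=0, J=1/2, parity odd. Final level: S=1/2, L=1, J=3/2, parity even.
Parity must change: odd → even — ✓.
ΔJ = 0, ±1 (not J=0↔0): J: 1/2 → 3/2, ΔJ = +1 — ✓.
ΔS = 0: S: 1/2 → 1/2 — ✓.
ΔL = 0, ±1 (not L=0↔0): L: 0 → 1, ΔL = +1 — ✓.
All four E1 rules are satisfied.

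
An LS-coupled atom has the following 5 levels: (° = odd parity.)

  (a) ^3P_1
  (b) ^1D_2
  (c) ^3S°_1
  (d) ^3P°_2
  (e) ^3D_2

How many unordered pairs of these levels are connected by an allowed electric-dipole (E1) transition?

3

(a)–(b): forbidden (parity, ΔS).
(a)–(c): allowed.
(a)–(d): allowed.
(a)–(e): forbidden (parity).
(b)–(c): forbidden (ΔS, ΔL).
(b)–(d): forbidden (ΔS).
(b)–(e): forbidden (parity, ΔS).
(c)–(d): forbidden (parity).
(c)–(e): forbidden (ΔL).
(d)–(e): allowed.
Allowed pairs: 3 of 10.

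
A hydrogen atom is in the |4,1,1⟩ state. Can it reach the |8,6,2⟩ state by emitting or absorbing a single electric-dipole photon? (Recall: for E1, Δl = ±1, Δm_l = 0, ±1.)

l: 1 → 6 (Δl = +5). Δl = ±1 fails.
m_l: 1 → 2 (Δm_l = +1). |Δm_l| ≤ 1 passes.
The transition is electric-dipole forbidden.

forbidden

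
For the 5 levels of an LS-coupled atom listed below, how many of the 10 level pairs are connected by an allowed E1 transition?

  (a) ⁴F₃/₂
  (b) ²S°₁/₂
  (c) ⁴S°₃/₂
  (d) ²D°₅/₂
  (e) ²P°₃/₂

(a)–(b): forbidden (ΔS, ΔL).
(a)–(c): forbidden (ΔL).
(a)–(d): forbidden (ΔS).
(a)–(e): forbidden (ΔS, ΔL).
(b)–(c): forbidden (parity, ΔS, ΔL).
(b)–(d): forbidden (parity, ΔL, ΔJ).
(b)–(e): forbidden (parity).
(c)–(d): forbidden (parity, ΔS, ΔL).
(c)–(e): forbidden (parity, ΔS).
(d)–(e): forbidden (parity).
Allowed pairs: 0 of 10.

0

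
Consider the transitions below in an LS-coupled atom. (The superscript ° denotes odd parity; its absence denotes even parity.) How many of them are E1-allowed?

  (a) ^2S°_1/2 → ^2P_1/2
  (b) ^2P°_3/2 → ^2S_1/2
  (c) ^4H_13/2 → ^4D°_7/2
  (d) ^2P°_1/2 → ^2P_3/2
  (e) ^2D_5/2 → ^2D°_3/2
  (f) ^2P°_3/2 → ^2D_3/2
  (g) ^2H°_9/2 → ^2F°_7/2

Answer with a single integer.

(a) allowed
(b) allowed
(c) forbidden (ΔL, ΔJ fail)
(d) allowed
(e) allowed
(f) allowed
(g) forbidden (parity, ΔL fail)
Total allowed: 5 of 7.

5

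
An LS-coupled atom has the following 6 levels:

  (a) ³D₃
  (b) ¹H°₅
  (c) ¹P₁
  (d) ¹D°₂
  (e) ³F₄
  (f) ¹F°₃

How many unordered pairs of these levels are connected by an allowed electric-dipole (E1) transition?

1

(a)–(b): forbidden (ΔS, ΔL, ΔJ).
(a)–(c): forbidden (parity, ΔS, ΔJ).
(a)–(d): forbidden (ΔS).
(a)–(e): forbidden (parity).
(a)–(f): forbidden (ΔS).
(b)–(c): forbidden (ΔL, ΔJ).
(b)–(d): forbidden (parity, ΔL, ΔJ).
(b)–(e): forbidden (ΔS, ΔL).
(b)–(f): forbidden (parity, ΔL, ΔJ).
(c)–(d): allowed.
(c)–(e): forbidden (parity, ΔS, ΔL, ΔJ).
(c)–(f): forbidden (ΔL, ΔJ).
(d)–(e): forbidden (ΔS, ΔJ).
(d)–(f): forbidden (parity).
(e)–(f): forbidden (ΔS).
Allowed pairs: 1 of 15.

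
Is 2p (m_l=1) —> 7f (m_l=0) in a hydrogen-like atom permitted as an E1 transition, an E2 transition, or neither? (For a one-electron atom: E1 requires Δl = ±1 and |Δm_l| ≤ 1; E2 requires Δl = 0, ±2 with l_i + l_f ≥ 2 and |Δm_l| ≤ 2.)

E2

Δl = 3 − 1 = +2; l_i + l_f = 4.
Δm_l = -1.
E1 (Δl = ±1, |Δm_l| ≤ 1): not satisfied.
E2 (Δl = 0,±2, l_i+l_f ≥ 2, |Δm_l| ≤ 2): satisfied.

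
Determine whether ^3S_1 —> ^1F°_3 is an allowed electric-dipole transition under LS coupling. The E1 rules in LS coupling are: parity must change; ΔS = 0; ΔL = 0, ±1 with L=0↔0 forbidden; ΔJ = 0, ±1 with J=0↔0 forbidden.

Parity must change: even → odd — ok.
ΔS = 0: S: 1 → 0 — fails.
ΔL = 0, ±1 (not L=0↔0): L: 0 → 3, ΔL = +3 — fails.
ΔJ = 0, ±1 (not J=0↔0): J: 1 → 3, ΔJ = +2 — fails.
Rule(s) violated: ΔS, ΔL, ΔJ.

forbidden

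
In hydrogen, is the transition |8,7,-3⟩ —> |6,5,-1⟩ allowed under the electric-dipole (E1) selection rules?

Δl = 5 − 7 = -2; the E1 rule Δl = ±1 is fails.
m_l: -3 → -1 (Δm_l = +2). |Δm_l| ≤ 1 fails.
The transition is electric-dipole forbidden.

forbidden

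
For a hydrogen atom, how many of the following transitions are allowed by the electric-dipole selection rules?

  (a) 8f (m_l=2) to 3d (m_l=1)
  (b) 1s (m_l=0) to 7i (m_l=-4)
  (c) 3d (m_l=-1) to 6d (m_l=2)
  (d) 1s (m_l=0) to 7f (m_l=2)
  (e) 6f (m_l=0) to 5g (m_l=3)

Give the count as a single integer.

(a) allowed
(b) forbidden — Δl = +6 (E1 requires Δl = ±1); Δm_l = -4 (E1 requires Δm_l = 0, ±1)
(c) forbidden — Δl = +0 (E1 requires Δl = ±1); Δm_l = +3 (E1 requires Δm_l = 0, ±1)
(d) forbidden — Δl = +3 (E1 requires Δl = ±1); Δm_l = +2 (E1 requires Δm_l = 0, ±1)
(e) forbidden — Δm_l = +3 (E1 requires Δm_l = 0, ±1)
Total allowed: 1 of 5.

1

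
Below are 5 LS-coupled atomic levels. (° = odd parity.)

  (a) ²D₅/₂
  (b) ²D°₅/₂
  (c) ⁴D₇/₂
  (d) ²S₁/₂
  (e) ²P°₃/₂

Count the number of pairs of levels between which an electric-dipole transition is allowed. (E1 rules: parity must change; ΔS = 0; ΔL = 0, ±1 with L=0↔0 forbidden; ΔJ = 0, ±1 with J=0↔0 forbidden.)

3

(a)–(b): allowed.
(a)–(c): forbidden (parity, ΔS).
(a)–(d): forbidden (parity, ΔL, ΔJ).
(a)–(e): allowed.
(b)–(c): forbidden (ΔS).
(b)–(d): forbidden (ΔL, ΔJ).
(b)–(e): forbidden (parity).
(c)–(d): forbidden (parity, ΔS, ΔL, ΔJ).
(c)–(e): forbidden (ΔS, ΔJ).
(d)–(e): allowed.
Allowed pairs: 3 of 10.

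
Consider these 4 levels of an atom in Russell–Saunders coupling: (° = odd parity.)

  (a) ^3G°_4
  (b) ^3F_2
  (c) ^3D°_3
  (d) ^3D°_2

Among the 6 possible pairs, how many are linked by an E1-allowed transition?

(a)–(b): forbidden (ΔJ).
(a)–(c): forbidden (parity, ΔL).
(a)–(d): forbidden (parity, ΔL, ΔJ).
(b)–(c): allowed.
(b)–(d): allowed.
(c)–(d): forbidden (parity).
Allowed pairs: 2 of 6.

2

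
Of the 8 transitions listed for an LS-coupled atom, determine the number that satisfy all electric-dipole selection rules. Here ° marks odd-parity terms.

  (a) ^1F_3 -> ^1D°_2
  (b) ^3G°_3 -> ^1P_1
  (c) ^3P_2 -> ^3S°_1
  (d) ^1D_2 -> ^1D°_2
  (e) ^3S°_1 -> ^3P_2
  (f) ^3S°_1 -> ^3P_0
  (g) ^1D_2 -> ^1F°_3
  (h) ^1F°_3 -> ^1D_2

7

(a) allowed
(b) forbidden (ΔS, ΔL, ΔJ fail)
(c) allowed
(d) allowed
(e) allowed
(f) allowed
(g) allowed
(h) allowed
Total allowed: 7 of 8.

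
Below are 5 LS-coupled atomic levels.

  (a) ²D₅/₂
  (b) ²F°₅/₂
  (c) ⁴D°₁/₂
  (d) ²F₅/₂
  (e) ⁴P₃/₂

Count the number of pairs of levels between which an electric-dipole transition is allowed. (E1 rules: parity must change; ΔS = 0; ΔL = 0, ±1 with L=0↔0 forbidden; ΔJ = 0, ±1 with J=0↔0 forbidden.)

(a)–(b): allowed.
(a)–(c): forbidden (ΔS, ΔJ).
(a)–(d): forbidden (parity).
(a)–(e): forbidden (parity, ΔS).
(b)–(c): forbidden (parity, ΔS, ΔJ).
(b)–(d): allowed.
(b)–(e): forbidden (ΔS, ΔL).
(c)–(d): forbidden (ΔS, ΔJ).
(c)–(e): allowed.
(d)–(e): forbidden (parity, ΔS, ΔL).
Allowed pairs: 3 of 10.

3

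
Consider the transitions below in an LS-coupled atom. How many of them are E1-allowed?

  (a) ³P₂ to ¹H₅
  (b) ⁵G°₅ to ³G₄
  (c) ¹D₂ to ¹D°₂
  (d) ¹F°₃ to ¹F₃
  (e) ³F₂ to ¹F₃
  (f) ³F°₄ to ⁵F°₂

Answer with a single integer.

2

(a) forbidden (parity, ΔS, ΔL, ΔJ fail)
(b) forbidden (ΔS fails)
(c) allowed
(d) allowed
(e) forbidden (parity, ΔS fail)
(f) forbidden (parity, ΔS, ΔJ fail)
Total allowed: 2 of 6.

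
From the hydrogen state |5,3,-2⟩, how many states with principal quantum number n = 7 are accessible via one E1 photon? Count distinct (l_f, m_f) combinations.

5

E1 requires Δl = ±1, so l_f ∈ {2, 4}; with 0 ≤ l_f ≤ n_f−1 = 6, the allowed l_f values are {2, 4}.
For l_f = 2: m_f ∈ {m_i−1, m_i, m_i+1} ∩ [−2, 2] = {-2, -1} → 2 states.
For l_f = 4: m_f ∈ {m_i−1, m_i, m_i+1} ∩ [−4, 4] = {-3, -2, -1} → 3 states.
Total: 5.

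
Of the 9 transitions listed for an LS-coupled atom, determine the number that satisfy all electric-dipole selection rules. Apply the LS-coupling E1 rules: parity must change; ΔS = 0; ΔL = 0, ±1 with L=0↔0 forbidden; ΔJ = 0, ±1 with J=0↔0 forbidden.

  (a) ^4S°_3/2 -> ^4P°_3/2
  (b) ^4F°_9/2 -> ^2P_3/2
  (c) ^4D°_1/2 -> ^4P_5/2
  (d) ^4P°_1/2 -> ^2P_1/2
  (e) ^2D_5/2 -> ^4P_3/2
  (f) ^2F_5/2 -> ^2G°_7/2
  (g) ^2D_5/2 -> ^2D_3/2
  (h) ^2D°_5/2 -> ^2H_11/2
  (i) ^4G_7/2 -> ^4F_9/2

(a) forbidden (parity fails)
(b) forbidden (ΔS, ΔL, ΔJ fail)
(c) forbidden (ΔJ fails)
(d) forbidden (ΔS fails)
(e) forbidden (parity, ΔS fail)
(f) allowed
(g) forbidden (parity fails)
(h) forbidden (ΔL, ΔJ fail)
(i) forbidden (parity fails)
Total allowed: 1 of 9.

1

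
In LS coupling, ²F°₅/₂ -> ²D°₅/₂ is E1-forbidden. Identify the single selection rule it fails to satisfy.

parity

Reading off the term symbols: S 1/2→1/2, L 3→2, J 5/2→5/2, parity odd→odd.
Parity must change: odd → odd — fails.
ΔS = 0: S: 1/2 → 1/2 — ok.
ΔL = 0, ±1 (not L=0↔0): L: 3 → 2, ΔL = -1 — ok.
ΔJ = 0, ±1 (not J=0↔0): J: 5/2 → 5/2, ΔJ = +0 — ok.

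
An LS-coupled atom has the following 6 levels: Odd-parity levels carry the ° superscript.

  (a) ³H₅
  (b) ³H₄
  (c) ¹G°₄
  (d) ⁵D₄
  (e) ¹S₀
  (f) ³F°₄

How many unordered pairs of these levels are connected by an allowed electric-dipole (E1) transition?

0

(a)–(b): forbidden (parity).
(a)–(c): forbidden (ΔS).
(a)–(d): forbidden (parity, ΔS, ΔL).
(a)–(e): forbidden (parity, ΔS, ΔL, ΔJ).
(a)–(f): forbidden (ΔL).
(b)–(c): forbidden (ΔS).
(b)–(d): forbidden (parity, ΔS, ΔL).
(b)–(e): forbidden (parity, ΔS, ΔL, ΔJ).
(b)–(f): forbidden (ΔL).
(c)–(d): forbidden (ΔS, ΔL).
(c)–(e): forbidden (ΔL, ΔJ).
(c)–(f): forbidden (parity, ΔS).
(d)–(e): forbidden (parity, ΔS, ΔL, ΔJ).
(d)–(f): forbidden (ΔS).
(e)–(f): forbidden (ΔS, ΔL, ΔJ).
Allowed pairs: 0 of 15.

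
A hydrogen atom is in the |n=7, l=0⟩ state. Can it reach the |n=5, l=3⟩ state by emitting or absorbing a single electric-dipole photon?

Δl = 3 − 0 = +3; the E1 rule Δl = ±1 is fails.
The transition is electric-dipole forbidden.

forbidden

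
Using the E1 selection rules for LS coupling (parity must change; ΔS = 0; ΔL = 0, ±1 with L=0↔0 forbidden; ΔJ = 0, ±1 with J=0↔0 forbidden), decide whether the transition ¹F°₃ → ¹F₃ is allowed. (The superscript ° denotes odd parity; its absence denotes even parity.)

allowed

Reading off the term symbols: S 0→0, L 3→3, J 3→3, parity odd→even.
Parity must change: odd → even — ok.
ΔS = 0: S: 0 → 0 — ok.
ΔL = 0, ±1 (not L=0↔0): L: 3 → 3, ΔL = +0 — ok.
ΔJ = 0, ±1 (not J=0↔0): J: 3 → 3, ΔJ = +0 — ok.
All four E1 rules are satisfied.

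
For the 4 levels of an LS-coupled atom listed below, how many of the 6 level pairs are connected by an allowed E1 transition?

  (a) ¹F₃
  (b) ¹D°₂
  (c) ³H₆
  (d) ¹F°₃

2

(a)–(b): allowed.
(a)–(c): forbidden (parity, ΔS, ΔL, ΔJ).
(a)–(d): allowed.
(b)–(c): forbidden (ΔS, ΔL, ΔJ).
(b)–(d): forbidden (parity).
(c)–(d): forbidden (ΔS, ΔL, ΔJ).
Allowed pairs: 2 of 6.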